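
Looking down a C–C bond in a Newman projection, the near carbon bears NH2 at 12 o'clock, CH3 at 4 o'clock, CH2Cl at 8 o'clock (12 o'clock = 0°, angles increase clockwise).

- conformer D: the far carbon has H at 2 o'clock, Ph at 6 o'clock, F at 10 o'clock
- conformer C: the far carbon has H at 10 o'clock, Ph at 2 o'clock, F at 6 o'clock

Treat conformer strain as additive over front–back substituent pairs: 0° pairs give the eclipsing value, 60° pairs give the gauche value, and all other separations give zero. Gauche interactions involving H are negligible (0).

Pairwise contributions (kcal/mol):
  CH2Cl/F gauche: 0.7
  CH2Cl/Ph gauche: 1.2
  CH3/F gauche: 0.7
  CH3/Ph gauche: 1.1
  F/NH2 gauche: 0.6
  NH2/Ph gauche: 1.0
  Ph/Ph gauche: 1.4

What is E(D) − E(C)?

D (staggered): NH2(0°)/F(300°) gauche 0.6; CH3(120°)/Ph(180°) gauche 1.1; CH2Cl(240°)/Ph(180°) gauche 1.2; CH2Cl(240°)/F(300°) gauche 0.7 → 3.6 kcal/mol.
C (staggered): NH2(0°)/Ph(60°) gauche 1.0; CH3(120°)/Ph(60°) gauche 1.1; CH3(120°)/F(180°) gauche 0.7; CH2Cl(240°)/F(180°) gauche 0.7 → 3.5 kcal/mol.
E(D) − E(C) = 3.6 − 3.5 = +0.1 kcal/mol.

+0.1 kcal/mol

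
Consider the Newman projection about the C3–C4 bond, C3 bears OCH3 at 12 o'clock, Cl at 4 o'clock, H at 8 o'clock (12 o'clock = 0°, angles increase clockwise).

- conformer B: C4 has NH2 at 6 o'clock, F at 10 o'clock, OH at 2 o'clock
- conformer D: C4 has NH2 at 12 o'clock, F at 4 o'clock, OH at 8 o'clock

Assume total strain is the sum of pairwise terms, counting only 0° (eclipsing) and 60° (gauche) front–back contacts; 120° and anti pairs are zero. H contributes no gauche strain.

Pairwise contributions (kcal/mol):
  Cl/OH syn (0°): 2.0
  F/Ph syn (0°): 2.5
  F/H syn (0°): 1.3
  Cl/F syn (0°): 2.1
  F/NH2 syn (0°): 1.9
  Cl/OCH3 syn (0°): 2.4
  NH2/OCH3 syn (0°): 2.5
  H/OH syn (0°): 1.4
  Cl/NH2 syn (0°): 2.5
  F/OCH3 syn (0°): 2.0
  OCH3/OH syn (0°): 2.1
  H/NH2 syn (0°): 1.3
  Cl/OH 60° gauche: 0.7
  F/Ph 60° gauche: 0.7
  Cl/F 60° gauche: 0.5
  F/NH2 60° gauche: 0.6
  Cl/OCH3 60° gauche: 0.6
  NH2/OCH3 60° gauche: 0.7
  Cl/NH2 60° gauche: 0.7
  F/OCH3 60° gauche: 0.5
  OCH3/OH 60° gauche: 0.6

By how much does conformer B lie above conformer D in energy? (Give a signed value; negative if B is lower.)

B is staggered. OCH3 at 0° is gauche with F at 300° (0.5); OCH3 at 0° is gauche with OH at 60° (0.6); Cl at 120° is gauche with NH2 at 180° (0.7); Cl at 120° is gauche with OH at 60° (0.7). Total 2.5 kcal/mol.
D is eclipsed. OCH3 at 0° is eclipsed with NH2 at 0° (2.5); Cl at 120° is eclipsed with F at 120° (2.1); H at 240° is eclipsed with OH at 240° (1.4). Total 6.0 kcal/mol.
E(B) − E(D) = 2.5 − 6.0 = -3.5 kcal/mol.

-3.5 kcal/mol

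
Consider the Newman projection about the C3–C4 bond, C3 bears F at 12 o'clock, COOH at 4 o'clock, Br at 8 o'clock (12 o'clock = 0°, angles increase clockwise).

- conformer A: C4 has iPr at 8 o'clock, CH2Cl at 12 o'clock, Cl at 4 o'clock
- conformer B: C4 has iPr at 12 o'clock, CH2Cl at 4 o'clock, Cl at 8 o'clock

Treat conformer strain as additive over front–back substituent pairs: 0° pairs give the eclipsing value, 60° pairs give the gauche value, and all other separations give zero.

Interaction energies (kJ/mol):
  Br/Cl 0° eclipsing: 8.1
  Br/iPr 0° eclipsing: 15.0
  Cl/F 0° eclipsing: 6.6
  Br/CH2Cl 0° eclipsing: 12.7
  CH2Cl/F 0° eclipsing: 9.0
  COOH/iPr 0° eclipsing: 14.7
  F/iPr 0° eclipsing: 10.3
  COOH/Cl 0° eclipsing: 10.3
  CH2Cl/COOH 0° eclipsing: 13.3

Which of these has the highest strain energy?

A (eclipsed): F(0°)/CH2Cl(0°) eclipsed 9.0; COOH(120°)/Cl(120°) eclipsed 10.3; Br(240°)/iPr(240°) eclipsed 15.0 → 34.3 kJ/mol.
B (eclipsed): F(0°)/iPr(0°) eclipsed 10.3; COOH(120°)/CH2Cl(120°) eclipsed 13.3; Br(240°)/Cl(240°) eclipsed 8.1 → 31.7 kJ/mol.
A has the highest total (34.3 kJ/mol).

A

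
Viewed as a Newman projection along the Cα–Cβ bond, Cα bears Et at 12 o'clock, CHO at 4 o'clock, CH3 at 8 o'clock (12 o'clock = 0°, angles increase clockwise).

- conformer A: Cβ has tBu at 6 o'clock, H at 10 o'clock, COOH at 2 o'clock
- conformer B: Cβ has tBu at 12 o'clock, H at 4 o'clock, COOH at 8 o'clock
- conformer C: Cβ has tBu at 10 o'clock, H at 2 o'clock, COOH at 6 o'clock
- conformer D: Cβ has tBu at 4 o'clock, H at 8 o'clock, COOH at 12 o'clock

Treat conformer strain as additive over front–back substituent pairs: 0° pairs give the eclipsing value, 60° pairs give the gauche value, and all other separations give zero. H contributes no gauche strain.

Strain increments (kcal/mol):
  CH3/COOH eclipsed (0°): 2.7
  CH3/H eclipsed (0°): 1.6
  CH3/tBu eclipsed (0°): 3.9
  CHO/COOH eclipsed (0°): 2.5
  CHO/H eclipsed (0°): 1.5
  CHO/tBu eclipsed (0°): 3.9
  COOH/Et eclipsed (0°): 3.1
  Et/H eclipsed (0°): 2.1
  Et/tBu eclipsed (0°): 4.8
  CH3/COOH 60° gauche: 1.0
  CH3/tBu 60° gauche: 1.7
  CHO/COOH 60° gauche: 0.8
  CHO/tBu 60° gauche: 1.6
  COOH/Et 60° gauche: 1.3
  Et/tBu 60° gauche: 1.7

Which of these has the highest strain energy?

A is staggered. Et at 0° is gauche with COOH at 60° (1.3); CHO at 120° is gauche with tBu at 180° (1.6); CHO at 120° is gauche with COOH at 60° (0.8); CH3 at 240° is gauche with tBu at 180° (1.7). Total 5.4 kcal/mol.
B is eclipsed. Et at 0° is eclipsed with tBu at 0° (4.8); CHO at 120° is eclipsed with H at 120° (1.5); CH3 at 240° is eclipsed with COOH at 240° (2.7). Total 9.0 kcal/mol.
C is staggered. Et at 0° is gauche with tBu at 300° (1.7); CHO at 120° is gauche with COOH at 180° (0.8); CH3 at 240° is gauche with tBu at 300° (1.7); CH3 at 240° is gauche with COOH at 180° (1.0). Total 5.2 kcal/mol.
D is eclipsed. Et at 0° is eclipsed with COOH at 0° (3.1); CHO at 120° is eclipsed with tBu at 120° (3.9); CH3 at 240° is eclipsed with H at 240° (1.6). Total 8.6 kcal/mol.
B has the highest total (9.0 kcal/mol).

B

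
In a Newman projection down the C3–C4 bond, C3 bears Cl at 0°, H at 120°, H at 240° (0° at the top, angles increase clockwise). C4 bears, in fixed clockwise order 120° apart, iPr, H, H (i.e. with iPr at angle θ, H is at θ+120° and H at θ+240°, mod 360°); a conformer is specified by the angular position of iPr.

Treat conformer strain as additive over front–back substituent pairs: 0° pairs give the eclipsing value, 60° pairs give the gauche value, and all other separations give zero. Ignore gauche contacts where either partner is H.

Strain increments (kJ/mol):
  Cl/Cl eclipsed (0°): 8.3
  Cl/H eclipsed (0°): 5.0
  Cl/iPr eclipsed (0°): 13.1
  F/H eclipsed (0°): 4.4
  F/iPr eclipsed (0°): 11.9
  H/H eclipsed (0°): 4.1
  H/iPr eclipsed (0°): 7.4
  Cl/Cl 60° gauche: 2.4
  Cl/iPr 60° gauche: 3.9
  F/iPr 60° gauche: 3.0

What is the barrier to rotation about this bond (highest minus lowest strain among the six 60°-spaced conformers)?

iPr at 0° (eclipsed): Cl–iPr eclipsed, H–H eclipsed, H–H eclipsed; 13.1 + 4.1 + 4.1 = 21.3 kJ/mol.
iPr at 60° (staggered): Cl–iPr gauche; 3.9 = 3.9 kJ/mol.
iPr at 120° (eclipsed): Cl–H eclipsed, H–iPr eclipsed, H–H eclipsed; 5.0 + 7.4 + 4.1 = 16.5 kJ/mol.
iPr at 180° (staggered): no non-H gauche contacts → 0.0 kJ/mol.
iPr at 240° (eclipsed): Cl–H eclipsed, H–H eclipsed, H–iPr eclipsed; 5.0 + 4.1 + 7.4 = 16.5 kJ/mol.
iPr at 300° (staggered): Cl–iPr gauche; 3.9 = 3.9 kJ/mol.
Max at 0° (21.3 kJ/mol), min at 180° (0.0 kJ/mol); barrier = 21.3 kJ/mol.

21.3 kJ/mol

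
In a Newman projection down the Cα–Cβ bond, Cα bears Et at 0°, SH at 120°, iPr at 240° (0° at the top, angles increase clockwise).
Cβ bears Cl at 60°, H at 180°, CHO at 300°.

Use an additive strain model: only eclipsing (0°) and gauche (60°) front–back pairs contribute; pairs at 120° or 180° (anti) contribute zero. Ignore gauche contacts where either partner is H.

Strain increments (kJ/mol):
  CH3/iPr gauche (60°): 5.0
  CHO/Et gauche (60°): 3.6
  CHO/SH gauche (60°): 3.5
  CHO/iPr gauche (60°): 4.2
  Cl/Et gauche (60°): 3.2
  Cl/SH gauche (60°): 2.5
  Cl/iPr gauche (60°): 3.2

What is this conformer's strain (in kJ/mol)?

13.5 kJ/mol

This conformer is staggered. Et at 0° is gauche with Cl at 60° (3.2); Et at 0° is gauche with CHO at 300° (3.6); SH at 120° is gauche with Cl at 60° (2.5); iPr at 240° is gauche with CHO at 300° (4.2). Total 13.5 kJ/mol.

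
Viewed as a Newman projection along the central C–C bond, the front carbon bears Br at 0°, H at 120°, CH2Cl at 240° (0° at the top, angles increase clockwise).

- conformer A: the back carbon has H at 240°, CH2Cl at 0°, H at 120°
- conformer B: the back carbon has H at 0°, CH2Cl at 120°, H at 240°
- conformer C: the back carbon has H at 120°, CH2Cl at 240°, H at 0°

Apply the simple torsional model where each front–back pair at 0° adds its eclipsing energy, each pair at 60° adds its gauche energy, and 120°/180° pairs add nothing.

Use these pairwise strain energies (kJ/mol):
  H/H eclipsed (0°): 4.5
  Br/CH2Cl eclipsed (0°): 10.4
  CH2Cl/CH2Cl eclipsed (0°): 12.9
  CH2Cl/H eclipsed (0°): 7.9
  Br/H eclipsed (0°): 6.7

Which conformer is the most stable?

B

A (eclipsed): Br(0°)/CH2Cl(0°) eclipsed 10.4; H(120°)/H(120°) eclipsed 4.5; CH2Cl(240°)/H(240°) eclipsed 7.9 → 22.8 kJ/mol.
B (eclipsed): Br(0°)/H(0°) eclipsed 6.7; H(120°)/CH2Cl(120°) eclipsed 7.9; CH2Cl(240°)/H(240°) eclipsed 7.9 → 22.5 kJ/mol.
C (eclipsed): Br(0°)/H(0°) eclipsed 6.7; H(120°)/H(120°) eclipsed 4.5; CH2Cl(240°)/CH2Cl(240°) eclipsed 12.9 → 24.1 kJ/mol.
B has the lowest total (22.5 kJ/mol).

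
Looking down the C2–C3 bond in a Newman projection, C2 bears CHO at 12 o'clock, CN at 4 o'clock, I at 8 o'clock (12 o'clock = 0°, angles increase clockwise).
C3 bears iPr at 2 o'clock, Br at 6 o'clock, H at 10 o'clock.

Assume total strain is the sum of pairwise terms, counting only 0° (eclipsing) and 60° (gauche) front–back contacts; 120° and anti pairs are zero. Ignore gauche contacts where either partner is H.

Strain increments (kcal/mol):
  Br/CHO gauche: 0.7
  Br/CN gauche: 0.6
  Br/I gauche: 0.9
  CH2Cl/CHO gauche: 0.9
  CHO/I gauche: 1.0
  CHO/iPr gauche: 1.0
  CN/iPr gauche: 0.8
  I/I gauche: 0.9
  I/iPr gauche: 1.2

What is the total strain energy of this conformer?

This conformer is staggered. CHO at 0° is gauche with iPr at 60° (1.0); CN at 120° is gauche with iPr at 60° (0.8); CN at 120° is gauche with Br at 180° (0.6); I at 240° is gauche with Br at 180° (0.9). Total 3.3 kcal/mol.

3.3 kcal/mol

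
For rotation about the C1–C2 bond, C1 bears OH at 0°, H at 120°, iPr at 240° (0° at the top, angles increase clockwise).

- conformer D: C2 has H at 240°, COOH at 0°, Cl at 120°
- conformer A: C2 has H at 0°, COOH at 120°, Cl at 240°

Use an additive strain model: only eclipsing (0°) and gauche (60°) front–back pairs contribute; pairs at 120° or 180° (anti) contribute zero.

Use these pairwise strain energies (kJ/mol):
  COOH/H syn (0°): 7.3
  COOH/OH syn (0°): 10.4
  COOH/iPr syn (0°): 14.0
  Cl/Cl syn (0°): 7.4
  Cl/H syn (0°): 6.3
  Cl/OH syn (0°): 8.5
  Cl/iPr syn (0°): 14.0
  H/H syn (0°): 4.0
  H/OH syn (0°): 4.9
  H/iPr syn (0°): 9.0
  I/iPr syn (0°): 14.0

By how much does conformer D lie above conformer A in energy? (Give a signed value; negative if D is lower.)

D (eclipsed): OH–COOH eclipsed, H–Cl eclipsed, iPr–H eclipsed; 10.4 + 6.3 + 9.0 = 25.7 kJ/mol.
A (eclipsed): OH–H eclipsed, H–COOH eclipsed, iPr–Cl eclipsed; 4.9 + 7.3 + 14.0 = 26.2 kJ/mol.
E(D) − E(A) = 25.7 − 26.2 = -0.5 kJ/mol.

-0.5 kJ/mol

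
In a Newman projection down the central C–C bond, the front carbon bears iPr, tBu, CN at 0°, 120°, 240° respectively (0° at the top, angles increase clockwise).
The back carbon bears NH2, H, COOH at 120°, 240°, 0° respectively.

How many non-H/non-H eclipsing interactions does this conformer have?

2

Non-H eclipsing pairs: iPr(0°)/COOH(0°); tBu(120°)/NH2(120°) — 2 interactions.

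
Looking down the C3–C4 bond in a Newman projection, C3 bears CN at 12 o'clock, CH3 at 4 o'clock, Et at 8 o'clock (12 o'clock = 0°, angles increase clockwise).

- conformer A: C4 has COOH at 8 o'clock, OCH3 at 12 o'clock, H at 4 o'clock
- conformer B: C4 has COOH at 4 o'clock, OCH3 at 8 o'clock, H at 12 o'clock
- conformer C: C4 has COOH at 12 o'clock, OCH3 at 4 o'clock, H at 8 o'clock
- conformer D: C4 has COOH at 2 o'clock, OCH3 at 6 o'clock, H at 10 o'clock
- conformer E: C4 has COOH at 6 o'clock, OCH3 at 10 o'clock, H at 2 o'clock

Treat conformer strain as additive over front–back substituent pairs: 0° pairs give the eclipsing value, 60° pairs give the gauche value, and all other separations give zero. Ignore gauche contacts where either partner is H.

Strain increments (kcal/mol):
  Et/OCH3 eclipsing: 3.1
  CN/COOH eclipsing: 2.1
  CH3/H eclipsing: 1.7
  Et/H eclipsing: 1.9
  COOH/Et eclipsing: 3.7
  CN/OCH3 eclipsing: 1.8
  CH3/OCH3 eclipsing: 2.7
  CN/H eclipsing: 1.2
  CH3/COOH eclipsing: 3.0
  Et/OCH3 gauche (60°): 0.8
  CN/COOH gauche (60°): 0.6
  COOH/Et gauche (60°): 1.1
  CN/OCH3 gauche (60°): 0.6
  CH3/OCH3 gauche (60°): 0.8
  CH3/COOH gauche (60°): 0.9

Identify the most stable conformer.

D

A (eclipsed): CN–OCH3 eclipsed, CH3–H eclipsed, Et–COOH eclipsed; 1.8 + 1.7 + 3.7 = 7.2 kcal/mol.
B (eclipsed): CN–H eclipsed, CH3–COOH eclipsed, Et–OCH3 eclipsed; 1.2 + 3.0 + 3.1 = 7.3 kcal/mol.
C (eclipsed): CN–COOH eclipsed, CH3–OCH3 eclipsed, Et–H eclipsed; 2.1 + 2.7 + 1.9 = 6.7 kcal/mol.
D (staggered): CN–COOH gauche, CH3–COOH gauche, CH3–OCH3 gauche, Et–OCH3 gauche; 0.6 + 0.9 + 0.8 + 0.8 = 3.1 kcal/mol.
E (staggered): CN–OCH3 gauche, CH3–COOH gauche, Et–COOH gauche, Et–OCH3 gauche; 0.6 + 0.9 + 1.1 + 0.8 = 3.4 kcal/mol.
D has the lowest total (3.1 kcal/mol).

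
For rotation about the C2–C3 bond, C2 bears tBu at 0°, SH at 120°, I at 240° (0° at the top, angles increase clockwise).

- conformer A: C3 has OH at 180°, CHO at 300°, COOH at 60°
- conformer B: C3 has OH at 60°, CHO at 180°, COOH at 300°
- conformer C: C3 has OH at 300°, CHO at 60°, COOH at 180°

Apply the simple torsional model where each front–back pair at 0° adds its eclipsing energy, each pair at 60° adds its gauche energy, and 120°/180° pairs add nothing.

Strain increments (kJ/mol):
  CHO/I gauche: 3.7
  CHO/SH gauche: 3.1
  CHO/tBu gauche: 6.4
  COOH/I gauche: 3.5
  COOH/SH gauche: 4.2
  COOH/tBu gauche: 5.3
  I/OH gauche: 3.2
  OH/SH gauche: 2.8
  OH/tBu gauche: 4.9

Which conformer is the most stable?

B

A (staggered): tBu–CHO gauche, tBu–COOH gauche, SH–OH gauche, SH–COOH gauche, I–OH gauche, I–CHO gauche; 6.4 + 5.3 + 2.8 + 4.2 + 3.2 + 3.7 = 25.6 kJ/mol.
B (staggered): tBu–OH gauche, tBu–COOH gauche, SH–OH gauche, SH–CHO gauche, I–CHO gauche, I–COOH gauche; 4.9 + 5.3 + 2.8 + 3.1 + 3.7 + 3.5 = 23.3 kJ/mol.
C (staggered): tBu–OH gauche, tBu–CHO gauche, SH–CHO gauche, SH–COOH gauche, I–OH gauche, I–COOH gauche; 4.9 + 6.4 + 3.1 + 4.2 + 3.2 + 3.5 = 25.3 kJ/mol.
B has the lowest total (23.3 kJ/mol).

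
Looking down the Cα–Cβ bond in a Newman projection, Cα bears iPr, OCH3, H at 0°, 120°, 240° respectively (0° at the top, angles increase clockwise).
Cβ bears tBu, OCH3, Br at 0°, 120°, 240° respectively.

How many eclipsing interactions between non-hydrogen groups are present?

Non-H eclipsing pairs: iPr(0°)/tBu(0°); OCH3(120°)/OCH3(120°) — 2 interactions.

2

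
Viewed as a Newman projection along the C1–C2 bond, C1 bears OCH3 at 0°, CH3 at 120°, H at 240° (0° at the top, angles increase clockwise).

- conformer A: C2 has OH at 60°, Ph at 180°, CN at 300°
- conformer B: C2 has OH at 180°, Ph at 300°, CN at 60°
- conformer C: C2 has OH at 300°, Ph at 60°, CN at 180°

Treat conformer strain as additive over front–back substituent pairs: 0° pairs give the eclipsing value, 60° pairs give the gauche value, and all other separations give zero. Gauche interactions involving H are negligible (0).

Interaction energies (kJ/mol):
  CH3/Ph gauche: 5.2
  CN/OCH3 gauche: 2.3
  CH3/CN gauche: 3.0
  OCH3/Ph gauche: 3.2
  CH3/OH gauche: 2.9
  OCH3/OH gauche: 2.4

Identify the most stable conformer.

B

A (staggered): OCH3–OH gauche, OCH3–CN gauche, CH3–OH gauche, CH3–Ph gauche; 2.4 + 2.3 + 2.9 + 5.2 = 12.8 kJ/mol.
B (staggered): OCH3–Ph gauche, OCH3–CN gauche, CH3–OH gauche, CH3–CN gauche; 3.2 + 2.3 + 2.9 + 3.0 = 11.4 kJ/mol.
C (staggered): OCH3–OH gauche, OCH3–Ph gauche, CH3–Ph gauche, CH3–CN gauche; 2.4 + 3.2 + 5.2 + 3.0 = 13.8 kJ/mol.
B has the lowest total (11.4 kJ/mol).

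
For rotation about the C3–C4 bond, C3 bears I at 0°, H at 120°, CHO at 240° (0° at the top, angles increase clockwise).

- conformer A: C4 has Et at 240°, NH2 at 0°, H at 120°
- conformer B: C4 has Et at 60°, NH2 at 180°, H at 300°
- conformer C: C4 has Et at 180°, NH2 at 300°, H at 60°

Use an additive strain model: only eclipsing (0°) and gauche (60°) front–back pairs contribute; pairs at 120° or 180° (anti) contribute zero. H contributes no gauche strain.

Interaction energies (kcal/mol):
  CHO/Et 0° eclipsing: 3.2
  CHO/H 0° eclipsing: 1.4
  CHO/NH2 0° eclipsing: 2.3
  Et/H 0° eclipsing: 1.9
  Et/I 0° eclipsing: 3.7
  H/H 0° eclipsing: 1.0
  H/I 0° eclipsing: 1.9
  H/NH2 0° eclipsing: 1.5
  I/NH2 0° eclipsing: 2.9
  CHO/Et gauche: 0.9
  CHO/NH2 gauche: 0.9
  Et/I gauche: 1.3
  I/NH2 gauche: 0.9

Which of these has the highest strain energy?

A (eclipsed): I(0°)/NH2(0°) eclipsed 2.9; H(120°)/H(120°) eclipsed 1.0; CHO(240°)/Et(240°) eclipsed 3.2 → 7.1 kcal/mol.
B (staggered): I(0°)/Et(60°) gauche 1.3; CHO(240°)/NH2(180°) gauche 0.9 → 2.2 kcal/mol.
C (staggered): I(0°)/NH2(300°) gauche 0.9; CHO(240°)/Et(180°) gauche 0.9; CHO(240°)/NH2(300°) gauche 0.9 → 2.7 kcal/mol.
A has the highest total (7.1 kcal/mol).

A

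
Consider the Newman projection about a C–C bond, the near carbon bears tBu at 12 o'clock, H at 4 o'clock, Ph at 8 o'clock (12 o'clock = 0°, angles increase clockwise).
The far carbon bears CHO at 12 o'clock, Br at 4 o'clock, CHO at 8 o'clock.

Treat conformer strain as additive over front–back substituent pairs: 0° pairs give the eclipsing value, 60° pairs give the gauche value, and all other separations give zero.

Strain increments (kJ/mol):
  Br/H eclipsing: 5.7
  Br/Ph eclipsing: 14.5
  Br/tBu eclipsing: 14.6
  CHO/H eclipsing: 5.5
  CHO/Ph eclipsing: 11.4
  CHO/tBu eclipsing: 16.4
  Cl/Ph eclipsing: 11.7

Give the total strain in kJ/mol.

This conformer (eclipsed): tBu(0°)/CHO(0°) eclipsed 16.4; H(120°)/Br(120°) eclipsed 5.7; Ph(240°)/CHO(240°) eclipsed 11.4 → 33.5 kJ/mol.

33.5 kJ/mol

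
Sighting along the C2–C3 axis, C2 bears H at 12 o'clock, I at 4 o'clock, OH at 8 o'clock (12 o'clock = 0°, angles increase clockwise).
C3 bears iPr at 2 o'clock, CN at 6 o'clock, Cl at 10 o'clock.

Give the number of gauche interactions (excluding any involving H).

Non-H gauche pairs: I(120°)/iPr(60°); I(120°)/CN(180°); OH(240°)/CN(180°); OH(240°)/Cl(300°) — 4 interactions.

4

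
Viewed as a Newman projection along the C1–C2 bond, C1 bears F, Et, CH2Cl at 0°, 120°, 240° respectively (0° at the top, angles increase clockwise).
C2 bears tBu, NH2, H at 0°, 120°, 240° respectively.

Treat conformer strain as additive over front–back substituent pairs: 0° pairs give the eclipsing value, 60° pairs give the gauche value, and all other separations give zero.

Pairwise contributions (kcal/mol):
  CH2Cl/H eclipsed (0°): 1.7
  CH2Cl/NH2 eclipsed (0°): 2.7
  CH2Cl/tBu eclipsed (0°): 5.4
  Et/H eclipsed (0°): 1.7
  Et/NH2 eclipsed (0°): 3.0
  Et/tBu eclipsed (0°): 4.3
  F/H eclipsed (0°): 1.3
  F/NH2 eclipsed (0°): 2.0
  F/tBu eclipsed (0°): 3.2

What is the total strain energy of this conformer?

This conformer is eclipsed. F at 0° is eclipsed with tBu at 0° (3.2); Et at 120° is eclipsed with NH2 at 120° (3.0); CH2Cl at 240° is eclipsed with H at 240° (1.7). Total 7.9 kcal/mol.

7.9 kcal/mol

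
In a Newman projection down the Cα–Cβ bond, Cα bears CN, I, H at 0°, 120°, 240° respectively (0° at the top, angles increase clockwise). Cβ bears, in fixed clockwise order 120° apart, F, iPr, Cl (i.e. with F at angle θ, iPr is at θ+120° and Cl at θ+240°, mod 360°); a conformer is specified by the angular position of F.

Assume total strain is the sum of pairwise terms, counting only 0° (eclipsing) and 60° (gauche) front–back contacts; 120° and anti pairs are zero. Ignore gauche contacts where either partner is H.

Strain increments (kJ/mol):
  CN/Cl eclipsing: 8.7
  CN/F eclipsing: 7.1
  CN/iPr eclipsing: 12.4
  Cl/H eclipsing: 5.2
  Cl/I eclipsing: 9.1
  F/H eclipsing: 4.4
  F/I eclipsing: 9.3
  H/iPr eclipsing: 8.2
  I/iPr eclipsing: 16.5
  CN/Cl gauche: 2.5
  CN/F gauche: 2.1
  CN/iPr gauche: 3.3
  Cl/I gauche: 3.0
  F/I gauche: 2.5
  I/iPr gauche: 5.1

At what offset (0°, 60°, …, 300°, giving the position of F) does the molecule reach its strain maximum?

F at 0° (eclipsed): CN–F eclipsed, I–iPr eclipsed, H–Cl eclipsed; 7.1 + 16.5 + 5.2 = 28.8 kJ/mol.
F at 60° (staggered): CN–F gauche, CN–Cl gauche, I–F gauche, I–iPr gauche; 2.1 + 2.5 + 2.5 + 5.1 = 12.2 kJ/mol.
F at 120° (eclipsed): CN–Cl eclipsed, I–F eclipsed, H–iPr eclipsed; 8.7 + 9.3 + 8.2 = 26.2 kJ/mol.
F at 180° (staggered): CN–iPr gauche, CN–Cl gauche, I–F gauche, I–Cl gauche; 3.3 + 2.5 + 2.5 + 3.0 = 11.3 kJ/mol.
F at 240° (eclipsed): CN–iPr eclipsed, I–Cl eclipsed, H–F eclipsed; 12.4 + 9.1 + 4.4 = 25.9 kJ/mol.
F at 300° (staggered): CN–F gauche, CN–iPr gauche, I–iPr gauche, I–Cl gauche; 2.1 + 3.3 + 5.1 + 3.0 = 13.5 kJ/mol.
The maximum (28.8 kJ/mol) occurs with F at 0°.

0°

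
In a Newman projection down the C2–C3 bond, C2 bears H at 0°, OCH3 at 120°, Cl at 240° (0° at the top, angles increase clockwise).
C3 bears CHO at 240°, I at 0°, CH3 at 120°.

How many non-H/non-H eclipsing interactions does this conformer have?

Non-H eclipsing pairs: OCH3(120°)/CH3(120°); Cl(240°)/CHO(240°) — 2 interactions.

2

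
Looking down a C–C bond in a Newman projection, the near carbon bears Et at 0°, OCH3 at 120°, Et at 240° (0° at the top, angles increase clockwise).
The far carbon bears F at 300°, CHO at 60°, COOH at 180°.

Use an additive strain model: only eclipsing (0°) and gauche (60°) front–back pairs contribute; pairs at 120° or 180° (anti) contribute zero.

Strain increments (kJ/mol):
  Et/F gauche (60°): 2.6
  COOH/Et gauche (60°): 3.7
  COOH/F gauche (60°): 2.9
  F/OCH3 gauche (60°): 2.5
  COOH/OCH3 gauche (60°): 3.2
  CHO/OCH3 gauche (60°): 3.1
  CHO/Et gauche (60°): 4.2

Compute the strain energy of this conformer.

19.4 kJ/mol

This conformer (staggered): Et(0°)/F(300°) gauche 2.6; Et(0°)/CHO(60°) gauche 4.2; OCH3(120°)/CHO(60°) gauche 3.1; OCH3(120°)/COOH(180°) gauche 3.2; Et(240°)/F(300°) gauche 2.6; Et(240°)/COOH(180°) gauche 3.7 → 19.4 kJ/mol.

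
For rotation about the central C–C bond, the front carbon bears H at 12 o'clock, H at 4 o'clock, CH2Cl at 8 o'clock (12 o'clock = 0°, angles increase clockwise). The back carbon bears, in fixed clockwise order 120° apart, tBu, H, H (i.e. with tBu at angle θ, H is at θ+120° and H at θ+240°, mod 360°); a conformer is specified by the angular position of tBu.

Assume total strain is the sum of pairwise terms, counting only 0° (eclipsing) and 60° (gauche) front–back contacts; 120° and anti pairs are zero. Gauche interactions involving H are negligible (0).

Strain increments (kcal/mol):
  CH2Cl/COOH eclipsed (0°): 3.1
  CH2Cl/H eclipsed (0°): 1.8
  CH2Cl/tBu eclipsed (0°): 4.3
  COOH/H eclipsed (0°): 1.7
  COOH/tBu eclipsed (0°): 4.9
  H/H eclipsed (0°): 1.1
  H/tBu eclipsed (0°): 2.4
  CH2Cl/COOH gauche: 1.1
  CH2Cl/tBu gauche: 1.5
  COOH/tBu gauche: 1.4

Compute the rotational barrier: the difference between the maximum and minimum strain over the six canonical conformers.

6.5 kcal/mol

tBu at 0° (eclipsed): H(0°)/tBu(0°) eclipsed 2.4; H(120°)/H(120°) eclipsed 1.1; CH2Cl(240°)/H(240°) eclipsed 1.8 → 5.3 kcal/mol.
tBu at 60° (staggered): no non-H gauche contacts → 0.0 kcal/mol.
tBu at 120° (eclipsed): H(0°)/H(0°) eclipsed 1.1; H(120°)/tBu(120°) eclipsed 2.4; CH2Cl(240°)/H(240°) eclipsed 1.8 → 5.3 kcal/mol.
tBu at 180° (staggered): CH2Cl(240°)/tBu(180°) gauche 1.5 → 1.5 kcal/mol.
tBu at 240° (eclipsed): H(0°)/H(0°) eclipsed 1.1; H(120°)/H(120°) eclipsed 1.1; CH2Cl(240°)/tBu(240°) eclipsed 4.3 → 6.5 kcal/mol.
tBu at 300° (staggered): CH2Cl(240°)/tBu(300°) gauche 1.5 → 1.5 kcal/mol.
Max at 240° (6.5 kcal/mol), min at 60° (0.0 kcal/mol); barrier = 6.5 kcal/mol.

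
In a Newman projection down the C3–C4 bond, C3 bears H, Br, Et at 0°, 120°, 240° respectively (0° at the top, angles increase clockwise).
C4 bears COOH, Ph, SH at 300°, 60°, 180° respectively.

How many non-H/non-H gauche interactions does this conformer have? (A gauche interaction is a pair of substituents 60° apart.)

Non-H gauche pairs: Br(120°)/Ph(60°); Br(120°)/SH(180°); Et(240°)/COOH(300°); Et(240°)/SH(180°) — 4 interactions.

4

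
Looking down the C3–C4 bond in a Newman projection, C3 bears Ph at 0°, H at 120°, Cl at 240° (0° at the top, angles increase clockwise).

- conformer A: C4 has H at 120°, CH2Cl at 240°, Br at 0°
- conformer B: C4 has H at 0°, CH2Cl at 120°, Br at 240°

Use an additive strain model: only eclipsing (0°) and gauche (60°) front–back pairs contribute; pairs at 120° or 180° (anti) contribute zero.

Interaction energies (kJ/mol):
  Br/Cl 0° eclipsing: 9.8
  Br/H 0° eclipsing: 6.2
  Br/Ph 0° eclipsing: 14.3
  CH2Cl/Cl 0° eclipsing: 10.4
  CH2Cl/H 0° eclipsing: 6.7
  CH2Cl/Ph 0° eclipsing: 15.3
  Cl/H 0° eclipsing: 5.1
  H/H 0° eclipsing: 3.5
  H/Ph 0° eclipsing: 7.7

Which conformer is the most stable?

A is eclipsed. Ph at 0° is eclipsed with Br at 0° (14.3); H at 120° is eclipsed with H at 120° (3.5); Cl at 240° is eclipsed with CH2Cl at 240° (10.4). Total 28.2 kJ/mol.
B is eclipsed. Ph at 0° is eclipsed with H at 0° (7.7); H at 120° is eclipsed with CH2Cl at 120° (6.7); Cl at 240° is eclipsed with Br at 240° (9.8). Total 24.2 kJ/mol.
B has the lowest total (24.2 kJ/mol).

B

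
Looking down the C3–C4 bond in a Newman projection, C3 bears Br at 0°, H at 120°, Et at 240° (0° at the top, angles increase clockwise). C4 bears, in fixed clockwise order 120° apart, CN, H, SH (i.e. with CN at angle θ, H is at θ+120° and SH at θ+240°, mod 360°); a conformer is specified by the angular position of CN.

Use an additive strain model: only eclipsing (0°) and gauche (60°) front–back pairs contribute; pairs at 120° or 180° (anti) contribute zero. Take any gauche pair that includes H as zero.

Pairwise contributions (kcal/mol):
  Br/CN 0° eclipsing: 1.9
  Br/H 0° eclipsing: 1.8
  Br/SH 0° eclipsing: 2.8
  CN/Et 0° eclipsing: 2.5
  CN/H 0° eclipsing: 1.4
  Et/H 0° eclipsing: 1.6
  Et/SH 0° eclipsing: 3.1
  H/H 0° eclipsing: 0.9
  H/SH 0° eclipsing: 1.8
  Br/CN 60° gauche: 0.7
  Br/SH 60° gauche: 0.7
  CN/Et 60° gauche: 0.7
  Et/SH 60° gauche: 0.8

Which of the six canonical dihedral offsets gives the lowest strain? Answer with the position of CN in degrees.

CN at 0° (eclipsed): Br(0°)/CN(0°) eclipsed 1.9; H(120°)/H(120°) eclipsed 0.9; Et(240°)/SH(240°) eclipsed 3.1 → 5.9 kcal/mol.
CN at 60° (staggered): Br(0°)/CN(60°) gauche 0.7; Br(0°)/SH(300°) gauche 0.7; Et(240°)/SH(300°) gauche 0.8 → 2.2 kcal/mol.
CN at 120° (eclipsed): Br(0°)/SH(0°) eclipsed 2.8; H(120°)/CN(120°) eclipsed 1.4; Et(240°)/H(240°) eclipsed 1.6 → 5.8 kcal/mol.
CN at 180° (staggered): Br(0°)/SH(60°) gauche 0.7; Et(240°)/CN(180°) gauche 0.7 → 1.4 kcal/mol.
CN at 240° (eclipsed): Br(0°)/H(0°) eclipsed 1.8; H(120°)/SH(120°) eclipsed 1.8; Et(240°)/CN(240°) eclipsed 2.5 → 6.1 kcal/mol.
CN at 300° (staggered): Br(0°)/CN(300°) gauche 0.7; Et(240°)/CN(300°) gauche 0.7; Et(240°)/SH(180°) gauche 0.8 → 2.2 kcal/mol.
The minimum (1.4 kcal/mol) occurs with CN at 180°.

180°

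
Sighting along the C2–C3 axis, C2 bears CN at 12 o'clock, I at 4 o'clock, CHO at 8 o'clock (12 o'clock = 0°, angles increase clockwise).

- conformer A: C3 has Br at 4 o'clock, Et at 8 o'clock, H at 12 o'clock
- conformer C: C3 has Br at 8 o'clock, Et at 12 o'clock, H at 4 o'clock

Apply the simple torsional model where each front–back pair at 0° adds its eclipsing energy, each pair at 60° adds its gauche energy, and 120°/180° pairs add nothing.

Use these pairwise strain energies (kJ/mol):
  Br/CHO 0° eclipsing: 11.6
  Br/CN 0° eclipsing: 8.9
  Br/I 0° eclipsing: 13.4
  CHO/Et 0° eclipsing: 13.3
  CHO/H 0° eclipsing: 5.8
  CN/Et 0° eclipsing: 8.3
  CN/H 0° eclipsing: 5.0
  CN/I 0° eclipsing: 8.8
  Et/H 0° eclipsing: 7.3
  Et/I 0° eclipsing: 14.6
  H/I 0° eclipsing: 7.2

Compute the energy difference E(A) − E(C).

+4.6 kJ/mol

A (eclipsed): CN(0°)/H(0°) eclipsed 5.0; I(120°)/Br(120°) eclipsed 13.4; CHO(240°)/Et(240°) eclipsed 13.3 → 31.7 kJ/mol.
C (eclipsed): CN(0°)/Et(0°) eclipsed 8.3; I(120°)/H(120°) eclipsed 7.2; CHO(240°)/Br(240°) eclipsed 11.6 → 27.1 kJ/mol.
E(A) − E(C) = 31.7 − 27.1 = +4.6 kJ/mol.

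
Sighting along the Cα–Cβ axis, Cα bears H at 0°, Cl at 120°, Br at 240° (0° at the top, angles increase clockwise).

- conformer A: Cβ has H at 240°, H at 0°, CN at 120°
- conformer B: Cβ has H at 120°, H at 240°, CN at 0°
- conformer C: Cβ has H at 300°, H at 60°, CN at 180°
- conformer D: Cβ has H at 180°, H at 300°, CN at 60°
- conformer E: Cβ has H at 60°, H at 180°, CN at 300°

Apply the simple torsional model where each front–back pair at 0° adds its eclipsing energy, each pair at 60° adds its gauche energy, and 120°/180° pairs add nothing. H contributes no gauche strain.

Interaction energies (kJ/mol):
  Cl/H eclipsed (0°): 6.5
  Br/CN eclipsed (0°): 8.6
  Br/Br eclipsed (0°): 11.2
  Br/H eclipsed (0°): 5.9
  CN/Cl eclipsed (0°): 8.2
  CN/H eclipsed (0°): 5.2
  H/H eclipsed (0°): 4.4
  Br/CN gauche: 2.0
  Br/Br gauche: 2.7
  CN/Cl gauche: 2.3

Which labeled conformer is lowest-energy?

E

A is eclipsed. H at 0° is eclipsed with H at 0° (4.4); Cl at 120° is eclipsed with CN at 120° (8.2); Br at 240° is eclipsed with H at 240° (5.9). Total 18.5 kJ/mol.
B is eclipsed. H at 0° is eclipsed with CN at 0° (5.2); Cl at 120° is eclipsed with H at 120° (6.5); Br at 240° is eclipsed with H at 240° (5.9). Total 17.6 kJ/mol.
C is staggered. Cl at 120° is gauche with CN at 180° (2.3); Br at 240° is gauche with CN at 180° (2.0). Total 4.3 kJ/mol.
D is staggered. Cl at 120° is gauche with CN at 60° (2.3). Total 2.3 kJ/mol.
E is staggered. Br at 240° is gauche with CN at 300° (2.0). Total 2.0 kJ/mol.
E has the lowest total (2.0 kJ/mol).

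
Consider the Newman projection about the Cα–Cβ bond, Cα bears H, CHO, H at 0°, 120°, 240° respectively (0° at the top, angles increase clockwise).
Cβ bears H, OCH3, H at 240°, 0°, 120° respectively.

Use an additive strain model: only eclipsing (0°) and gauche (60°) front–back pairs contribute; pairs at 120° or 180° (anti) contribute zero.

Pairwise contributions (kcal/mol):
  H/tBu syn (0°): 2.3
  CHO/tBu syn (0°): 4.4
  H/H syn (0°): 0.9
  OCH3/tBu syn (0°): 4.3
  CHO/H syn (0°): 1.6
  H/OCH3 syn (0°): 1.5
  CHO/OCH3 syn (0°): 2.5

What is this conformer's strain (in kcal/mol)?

This conformer (eclipsed): H(0°)/OCH3(0°) eclipsed 1.5; CHO(120°)/H(120°) eclipsed 1.6; H(240°)/H(240°) eclipsed 0.9 → 4.0 kcal/mol.

4.0 kcal/mol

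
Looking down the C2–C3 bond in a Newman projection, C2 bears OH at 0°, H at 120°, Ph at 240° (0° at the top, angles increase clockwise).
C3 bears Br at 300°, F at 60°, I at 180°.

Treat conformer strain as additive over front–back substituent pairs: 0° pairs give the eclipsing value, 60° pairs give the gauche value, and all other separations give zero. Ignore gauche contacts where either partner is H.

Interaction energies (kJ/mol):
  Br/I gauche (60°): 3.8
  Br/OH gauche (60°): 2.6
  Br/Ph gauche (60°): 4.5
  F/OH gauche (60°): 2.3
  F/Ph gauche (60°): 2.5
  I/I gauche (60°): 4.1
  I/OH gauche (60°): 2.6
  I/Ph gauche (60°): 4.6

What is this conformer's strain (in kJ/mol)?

This conformer (staggered): OH(0°)/Br(300°) gauche 2.6; OH(0°)/F(60°) gauche 2.3; Ph(240°)/Br(300°) gauche 4.5; Ph(240°)/I(180°) gauche 4.6 → 14.0 kJ/mol.

14.0 kJ/mol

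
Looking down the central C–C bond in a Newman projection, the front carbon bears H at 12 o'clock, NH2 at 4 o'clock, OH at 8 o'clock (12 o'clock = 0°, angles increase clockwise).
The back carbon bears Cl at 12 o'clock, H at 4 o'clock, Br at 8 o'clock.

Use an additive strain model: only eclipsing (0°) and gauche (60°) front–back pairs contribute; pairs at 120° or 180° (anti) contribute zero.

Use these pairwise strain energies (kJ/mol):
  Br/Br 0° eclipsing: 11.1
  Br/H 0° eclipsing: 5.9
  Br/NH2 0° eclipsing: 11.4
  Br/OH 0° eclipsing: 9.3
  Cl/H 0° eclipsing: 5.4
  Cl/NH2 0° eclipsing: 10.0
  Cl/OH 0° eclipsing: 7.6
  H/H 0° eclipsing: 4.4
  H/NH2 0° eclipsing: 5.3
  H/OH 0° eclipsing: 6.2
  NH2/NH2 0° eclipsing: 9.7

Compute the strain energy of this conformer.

This conformer (eclipsed): H(0°)/Cl(0°) eclipsed 5.4; NH2(120°)/H(120°) eclipsed 5.3; OH(240°)/Br(240°) eclipsed 9.3 → 20.0 kJ/mol.

20.0 kJ/mol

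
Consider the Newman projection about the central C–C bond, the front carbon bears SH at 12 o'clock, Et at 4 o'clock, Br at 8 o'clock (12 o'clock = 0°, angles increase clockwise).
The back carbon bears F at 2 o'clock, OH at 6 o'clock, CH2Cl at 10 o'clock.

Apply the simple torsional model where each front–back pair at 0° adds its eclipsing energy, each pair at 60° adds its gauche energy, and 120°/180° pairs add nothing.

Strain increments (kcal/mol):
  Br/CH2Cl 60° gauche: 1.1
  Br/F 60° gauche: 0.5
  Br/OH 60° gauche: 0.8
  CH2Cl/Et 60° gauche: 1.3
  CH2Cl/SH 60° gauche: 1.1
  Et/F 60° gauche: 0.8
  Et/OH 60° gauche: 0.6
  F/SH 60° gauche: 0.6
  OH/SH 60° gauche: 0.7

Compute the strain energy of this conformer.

5.0 kcal/mol

This conformer (staggered): SH(0°)/F(60°) gauche 0.6; SH(0°)/CH2Cl(300°) gauche 1.1; Et(120°)/F(60°) gauche 0.8; Et(120°)/OH(180°) gauche 0.6; Br(240°)/OH(180°) gauche 0.8; Br(240°)/CH2Cl(300°) gauche 1.1 → 5.0 kcal/mol.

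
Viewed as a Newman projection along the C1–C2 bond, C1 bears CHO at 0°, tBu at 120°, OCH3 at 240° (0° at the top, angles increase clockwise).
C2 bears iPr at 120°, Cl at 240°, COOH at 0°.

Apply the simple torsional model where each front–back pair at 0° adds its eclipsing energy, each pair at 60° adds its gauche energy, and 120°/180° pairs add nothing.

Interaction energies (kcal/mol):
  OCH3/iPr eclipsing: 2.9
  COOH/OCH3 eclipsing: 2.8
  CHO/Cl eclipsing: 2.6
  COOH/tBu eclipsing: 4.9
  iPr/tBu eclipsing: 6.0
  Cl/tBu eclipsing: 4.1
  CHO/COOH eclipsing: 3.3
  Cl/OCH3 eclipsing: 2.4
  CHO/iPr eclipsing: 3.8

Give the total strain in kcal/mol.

11.7 kcal/mol

This conformer (eclipsed): CHO(0°)/COOH(0°) eclipsed 3.3; tBu(120°)/iPr(120°) eclipsed 6.0; OCH3(240°)/Cl(240°) eclipsed 2.4 → 11.7 kcal/mol.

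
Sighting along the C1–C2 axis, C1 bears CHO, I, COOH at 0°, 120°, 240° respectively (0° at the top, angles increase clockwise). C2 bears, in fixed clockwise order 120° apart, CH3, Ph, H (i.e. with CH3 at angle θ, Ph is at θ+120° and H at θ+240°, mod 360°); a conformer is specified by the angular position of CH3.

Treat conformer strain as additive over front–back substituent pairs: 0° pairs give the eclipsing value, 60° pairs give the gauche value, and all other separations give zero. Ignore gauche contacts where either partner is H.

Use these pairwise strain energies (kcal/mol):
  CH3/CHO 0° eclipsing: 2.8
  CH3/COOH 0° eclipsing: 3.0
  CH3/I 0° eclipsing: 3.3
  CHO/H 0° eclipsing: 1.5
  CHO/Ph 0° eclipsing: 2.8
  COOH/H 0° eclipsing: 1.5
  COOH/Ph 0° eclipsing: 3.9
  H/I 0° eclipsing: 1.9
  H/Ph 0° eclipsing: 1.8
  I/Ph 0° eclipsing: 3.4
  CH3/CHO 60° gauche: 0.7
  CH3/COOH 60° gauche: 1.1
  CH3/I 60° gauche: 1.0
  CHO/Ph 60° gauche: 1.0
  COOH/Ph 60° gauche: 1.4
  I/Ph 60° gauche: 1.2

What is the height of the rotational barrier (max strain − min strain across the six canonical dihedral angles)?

4.7 kcal/mol

CH3 at 0° is eclipsed. CHO at 0° is eclipsed with CH3 at 0° (2.8); I at 120° is eclipsed with Ph at 120° (3.4); COOH at 240° is eclipsed with H at 240° (1.5). Total 7.7 kcal/mol.
CH3 at 60° is staggered. CHO at 0° is gauche with CH3 at 60° (0.7); I at 120° is gauche with CH3 at 60° (1.0); I at 120° is gauche with Ph at 180° (1.2); COOH at 240° is gauche with Ph at 180° (1.4). Total 4.3 kcal/mol.
CH3 at 120° is eclipsed. CHO at 0° is eclipsed with H at 0° (1.5); I at 120° is eclipsed with CH3 at 120° (3.3); COOH at 240° is eclipsed with Ph at 240° (3.9). Total 8.7 kcal/mol.
CH3 at 180° is staggered. CHO at 0° is gauche with Ph at 300° (1.0); I at 120° is gauche with CH3 at 180° (1.0); COOH at 240° is gauche with CH3 at 180° (1.1); COOH at 240° is gauche with Ph at 300° (1.4). Total 4.5 kcal/mol.
CH3 at 240° is eclipsed. CHO at 0° is eclipsed with Ph at 0° (2.8); I at 120° is eclipsed with H at 120° (1.9); COOH at 240° is eclipsed with CH3 at 240° (3.0). Total 7.7 kcal/mol.
CH3 at 300° is staggered. CHO at 0° is gauche with CH3 at 300° (0.7); CHO at 0° is gauche with Ph at 60° (1.0); I at 120° is gauche with Ph at 60° (1.2); COOH at 240° is gauche with CH3 at 300° (1.1). Total 4.0 kcal/mol.
Max at 120° (8.7 kcal/mol), min at 300° (4.0 kcal/mol); barrier = 4.7 kcal/mol.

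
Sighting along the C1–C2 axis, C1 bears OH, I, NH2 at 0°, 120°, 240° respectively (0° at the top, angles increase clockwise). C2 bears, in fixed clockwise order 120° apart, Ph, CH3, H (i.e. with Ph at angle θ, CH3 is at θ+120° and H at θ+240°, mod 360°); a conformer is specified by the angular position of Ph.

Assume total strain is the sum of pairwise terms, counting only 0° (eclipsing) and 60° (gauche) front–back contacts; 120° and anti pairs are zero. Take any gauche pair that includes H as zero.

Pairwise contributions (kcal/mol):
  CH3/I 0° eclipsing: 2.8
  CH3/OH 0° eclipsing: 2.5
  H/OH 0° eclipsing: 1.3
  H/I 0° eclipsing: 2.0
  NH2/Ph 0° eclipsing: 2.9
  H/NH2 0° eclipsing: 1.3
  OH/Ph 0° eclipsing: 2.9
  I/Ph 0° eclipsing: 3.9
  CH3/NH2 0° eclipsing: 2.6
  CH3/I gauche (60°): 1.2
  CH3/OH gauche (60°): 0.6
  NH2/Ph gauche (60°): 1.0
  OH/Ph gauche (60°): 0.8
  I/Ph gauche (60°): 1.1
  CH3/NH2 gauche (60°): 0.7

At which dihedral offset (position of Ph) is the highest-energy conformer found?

Ph at 0° (eclipsed): OH–Ph eclipsed, I–CH3 eclipsed, NH2–H eclipsed; 2.9 + 2.8 + 1.3 = 7.0 kcal/mol.
Ph at 60° (staggered): OH–Ph gauche, I–Ph gauche, I–CH3 gauche, NH2–CH3 gauche; 0.8 + 1.1 + 1.2 + 0.7 = 3.8 kcal/mol.
Ph at 120° (eclipsed): OH–H eclipsed, I–Ph eclipsed, NH2–CH3 eclipsed; 1.3 + 3.9 + 2.6 = 7.8 kcal/mol.
Ph at 180° (staggered): OH–CH3 gauche, I–Ph gauche, NH2–Ph gauche, NH2–CH3 gauche; 0.6 + 1.1 + 1.0 + 0.7 = 3.4 kcal/mol.
Ph at 240° (eclipsed): OH–CH3 eclipsed, I–H eclipsed, NH2–Ph eclipsed; 2.5 + 2.0 + 2.9 = 7.4 kcal/mol.
Ph at 300° (staggered): OH–Ph gauche, OH–CH3 gauche, I–CH3 gauche, NH2–Ph gauche; 0.8 + 0.6 + 1.2 + 1.0 = 3.6 kcal/mol.
The maximum (7.8 kcal/mol) occurs with Ph at 120°.

120°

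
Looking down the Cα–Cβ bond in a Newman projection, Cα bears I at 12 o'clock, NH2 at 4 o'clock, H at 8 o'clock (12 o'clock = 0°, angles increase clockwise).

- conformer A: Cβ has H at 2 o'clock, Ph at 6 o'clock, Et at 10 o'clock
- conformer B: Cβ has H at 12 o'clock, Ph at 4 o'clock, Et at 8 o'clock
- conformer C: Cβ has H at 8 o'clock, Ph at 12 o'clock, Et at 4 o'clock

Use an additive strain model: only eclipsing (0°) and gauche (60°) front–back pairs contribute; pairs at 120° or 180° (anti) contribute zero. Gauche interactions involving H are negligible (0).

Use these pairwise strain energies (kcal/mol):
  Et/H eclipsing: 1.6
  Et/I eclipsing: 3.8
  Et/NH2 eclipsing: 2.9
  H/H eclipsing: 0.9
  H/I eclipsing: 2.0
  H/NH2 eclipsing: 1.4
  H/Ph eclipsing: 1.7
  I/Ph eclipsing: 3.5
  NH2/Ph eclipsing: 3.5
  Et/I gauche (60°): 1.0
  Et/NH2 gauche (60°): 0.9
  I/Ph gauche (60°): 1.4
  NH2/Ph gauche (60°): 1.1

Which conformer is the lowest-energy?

A (staggered): I–Et gauche, NH2–Ph gauche; 1.0 + 1.1 = 2.1 kcal/mol.
B (eclipsed): I–H eclipsed, NH2–Ph eclipsed, H–Et eclipsed; 2.0 + 3.5 + 1.6 = 7.1 kcal/mol.
C (eclipsed): I–Ph eclipsed, NH2–Et eclipsed, H–H eclipsed; 3.5 + 2.9 + 0.9 = 7.3 kcal/mol.
A has the lowest total (2.1 kcal/mol).

A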